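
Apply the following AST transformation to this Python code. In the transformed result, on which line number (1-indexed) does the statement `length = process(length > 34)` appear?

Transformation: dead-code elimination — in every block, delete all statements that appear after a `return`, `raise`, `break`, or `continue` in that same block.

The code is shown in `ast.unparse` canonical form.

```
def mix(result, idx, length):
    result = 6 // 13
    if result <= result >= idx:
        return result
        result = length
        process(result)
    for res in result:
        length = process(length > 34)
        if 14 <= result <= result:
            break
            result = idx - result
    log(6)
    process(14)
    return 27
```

6

Transformed code:
def mix(result, idx, length):
    result = 6 // 13
    if result <= result >= idx:
        return result
    for res in result:
        length = process(length > 34)
        if 14 <= result <= result:
            break
    log(6)
    process(14)
    return 27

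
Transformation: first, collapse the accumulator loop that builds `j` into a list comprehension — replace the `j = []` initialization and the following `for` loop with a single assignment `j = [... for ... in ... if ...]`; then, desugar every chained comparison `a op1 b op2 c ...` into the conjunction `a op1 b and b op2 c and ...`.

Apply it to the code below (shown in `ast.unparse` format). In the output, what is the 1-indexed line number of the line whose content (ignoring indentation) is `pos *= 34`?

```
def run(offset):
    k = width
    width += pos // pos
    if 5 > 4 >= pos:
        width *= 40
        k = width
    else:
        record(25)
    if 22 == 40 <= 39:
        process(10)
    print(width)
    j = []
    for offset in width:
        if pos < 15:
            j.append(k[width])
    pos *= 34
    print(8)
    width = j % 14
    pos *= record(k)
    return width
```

Transformed code:
def run(offset):
    k = width
    width += pos // pos
    if 5 > 4 and 4 >= pos:
        width *= 40
        k = width
    else:
        record(25)
    if 22 == 40 and 40 <= 39:
        process(10)
    print(width)
    j = [k[width] for offset in width if pos < 15]
    pos *= 34
    print(8)
    width = j % 14
    pos *= record(k)
    return width

13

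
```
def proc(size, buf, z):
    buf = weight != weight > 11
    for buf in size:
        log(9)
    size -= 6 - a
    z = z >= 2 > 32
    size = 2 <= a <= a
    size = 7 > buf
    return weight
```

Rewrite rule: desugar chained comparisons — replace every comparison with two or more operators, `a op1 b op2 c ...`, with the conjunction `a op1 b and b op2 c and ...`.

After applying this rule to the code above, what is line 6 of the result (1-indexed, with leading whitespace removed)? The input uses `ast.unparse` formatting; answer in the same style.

z = z >= 2 and 2 > 32

Transformed code:
def proc(size, buf, z):
    buf = weight != weight and weight > 11
    for buf in size:
        log(9)
    size -= 6 - a
    z = z >= 2 and 2 > 32
    size = 2 <= a and a <= a
    size = 7 > buf
    return weight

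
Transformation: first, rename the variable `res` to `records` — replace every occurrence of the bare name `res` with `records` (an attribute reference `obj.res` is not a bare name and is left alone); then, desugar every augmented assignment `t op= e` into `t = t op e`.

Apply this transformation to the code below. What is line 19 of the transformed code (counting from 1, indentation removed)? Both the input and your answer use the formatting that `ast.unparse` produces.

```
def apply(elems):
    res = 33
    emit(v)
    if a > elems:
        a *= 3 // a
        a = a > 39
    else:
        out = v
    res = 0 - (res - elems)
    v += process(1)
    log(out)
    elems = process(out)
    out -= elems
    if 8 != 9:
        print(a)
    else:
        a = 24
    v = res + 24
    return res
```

Transformed code:
def apply(elems):
    records = 33
    emit(v)
    if a > elems:
        a = a * (3 // a)
        a = a > 39
    else:
        out = v
    records = 0 - (records - elems)
    v = v + process(1)
    log(out)
    elems = process(out)
    out = out - elems
    if 8 != 9:
        print(a)
    else:
        a = 24
    v = records + 24
    return records

return records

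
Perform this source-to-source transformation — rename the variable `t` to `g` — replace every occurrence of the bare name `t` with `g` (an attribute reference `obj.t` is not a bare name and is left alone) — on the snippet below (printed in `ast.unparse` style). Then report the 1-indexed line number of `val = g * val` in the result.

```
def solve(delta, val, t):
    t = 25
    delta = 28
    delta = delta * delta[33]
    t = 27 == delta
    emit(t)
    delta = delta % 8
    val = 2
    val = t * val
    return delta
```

9

Transformed code:
def solve(delta, val, g):
    g = 25
    delta = 28
    delta = delta * delta[33]
    g = 27 == delta
    emit(g)
    delta = delta % 8
    val = 2
    val = g * val
    return delta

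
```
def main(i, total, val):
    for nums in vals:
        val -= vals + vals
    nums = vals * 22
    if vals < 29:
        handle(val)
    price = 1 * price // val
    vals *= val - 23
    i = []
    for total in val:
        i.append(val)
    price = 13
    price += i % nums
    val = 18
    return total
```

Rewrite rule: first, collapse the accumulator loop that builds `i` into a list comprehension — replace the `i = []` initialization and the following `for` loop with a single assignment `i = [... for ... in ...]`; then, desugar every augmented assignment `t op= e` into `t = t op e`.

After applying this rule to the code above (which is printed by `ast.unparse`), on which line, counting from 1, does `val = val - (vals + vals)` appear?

Transformed code:
def main(i, total, val):
    for nums in vals:
        val = val - (vals + vals)
    nums = vals * 22
    if vals < 29:
        handle(val)
    price = 1 * price // val
    vals = vals * (val - 23)
    i = [val for total in val]
    price = 13
    price = price + i % nums
    val = 18
    return total

3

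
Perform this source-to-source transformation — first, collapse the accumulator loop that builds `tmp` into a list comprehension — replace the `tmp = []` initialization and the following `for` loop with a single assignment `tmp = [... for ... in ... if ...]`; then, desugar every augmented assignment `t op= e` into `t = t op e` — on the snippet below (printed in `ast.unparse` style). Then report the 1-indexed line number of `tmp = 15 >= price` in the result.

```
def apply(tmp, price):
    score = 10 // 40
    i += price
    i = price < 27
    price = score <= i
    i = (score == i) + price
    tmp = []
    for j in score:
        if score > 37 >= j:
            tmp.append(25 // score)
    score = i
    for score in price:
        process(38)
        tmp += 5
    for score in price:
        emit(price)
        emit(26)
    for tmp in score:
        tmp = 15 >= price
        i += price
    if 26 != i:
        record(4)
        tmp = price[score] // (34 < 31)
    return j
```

16

Transformed code:
def apply(tmp, price):
    score = 10 // 40
    i = i + price
    i = price < 27
    price = score <= i
    i = (score == i) + price
    tmp = [25 // score for j in score if score > 37 >= j]
    score = i
    for score in price:
        process(38)
        tmp = tmp + 5
    for score in price:
        emit(price)
        emit(26)
    for tmp in score:
        tmp = 15 >= price
        i = i + price
    if 26 != i:
        record(4)
        tmp = price[score] // (34 < 31)
    return j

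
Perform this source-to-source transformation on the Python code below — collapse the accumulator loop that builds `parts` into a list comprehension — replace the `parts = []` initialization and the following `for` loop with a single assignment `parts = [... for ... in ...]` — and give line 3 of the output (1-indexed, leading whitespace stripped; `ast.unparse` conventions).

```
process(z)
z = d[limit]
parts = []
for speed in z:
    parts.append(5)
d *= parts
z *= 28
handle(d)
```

parts = [5 for speed in z]

Transformed code:
process(z)
z = d[limit]
parts = [5 for speed in z]
d *= parts
z *= 28
handle(d)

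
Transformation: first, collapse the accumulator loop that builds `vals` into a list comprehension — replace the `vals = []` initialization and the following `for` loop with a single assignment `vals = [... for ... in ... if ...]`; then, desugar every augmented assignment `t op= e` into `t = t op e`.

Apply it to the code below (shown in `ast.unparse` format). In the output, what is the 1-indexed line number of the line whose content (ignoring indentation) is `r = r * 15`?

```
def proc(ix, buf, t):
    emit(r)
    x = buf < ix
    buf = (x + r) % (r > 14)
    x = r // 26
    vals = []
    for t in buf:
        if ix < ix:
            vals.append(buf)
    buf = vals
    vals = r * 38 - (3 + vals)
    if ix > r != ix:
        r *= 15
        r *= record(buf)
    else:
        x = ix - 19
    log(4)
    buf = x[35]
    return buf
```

Transformed code:
def proc(ix, buf, t):
    emit(r)
    x = buf < ix
    buf = (x + r) % (r > 14)
    x = r // 26
    vals = [buf for t in buf if ix < ix]
    buf = vals
    vals = r * 38 - (3 + vals)
    if ix > r != ix:
        r = r * 15
        r = r * record(buf)
    else:
        x = ix - 19
    log(4)
    buf = x[35]
    return buf

10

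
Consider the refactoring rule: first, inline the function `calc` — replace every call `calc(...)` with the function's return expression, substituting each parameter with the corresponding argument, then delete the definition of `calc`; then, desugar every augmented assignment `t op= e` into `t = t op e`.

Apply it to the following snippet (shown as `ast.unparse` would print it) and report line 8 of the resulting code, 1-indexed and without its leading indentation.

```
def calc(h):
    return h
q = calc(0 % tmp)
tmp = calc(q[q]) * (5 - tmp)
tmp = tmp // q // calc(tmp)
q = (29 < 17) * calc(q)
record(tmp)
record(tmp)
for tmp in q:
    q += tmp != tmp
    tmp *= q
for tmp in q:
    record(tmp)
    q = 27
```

q = q + (tmp != tmp)

Transformed code:
q = 0 % tmp
tmp = q[q] * (5 - tmp)
tmp = tmp // q // tmp
q = (29 < 17) * q
record(tmp)
record(tmp)
for tmp in q:
    q = q + (tmp != tmp)
    tmp = tmp * q
for tmp in q:
    record(tmp)
    q = 27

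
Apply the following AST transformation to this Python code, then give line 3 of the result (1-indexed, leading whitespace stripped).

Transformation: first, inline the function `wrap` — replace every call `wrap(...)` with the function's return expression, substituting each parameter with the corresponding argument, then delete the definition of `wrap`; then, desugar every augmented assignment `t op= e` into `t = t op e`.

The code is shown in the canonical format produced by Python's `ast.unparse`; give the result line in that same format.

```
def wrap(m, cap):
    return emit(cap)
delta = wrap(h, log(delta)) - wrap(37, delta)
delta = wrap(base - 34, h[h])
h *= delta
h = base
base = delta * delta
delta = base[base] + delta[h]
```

Transformed code:
delta = emit(log(delta)) - emit(delta)
delta = emit(h[h])
h = h * delta
h = base
base = delta * delta
delta = base[base] + delta[h]

h = h * delta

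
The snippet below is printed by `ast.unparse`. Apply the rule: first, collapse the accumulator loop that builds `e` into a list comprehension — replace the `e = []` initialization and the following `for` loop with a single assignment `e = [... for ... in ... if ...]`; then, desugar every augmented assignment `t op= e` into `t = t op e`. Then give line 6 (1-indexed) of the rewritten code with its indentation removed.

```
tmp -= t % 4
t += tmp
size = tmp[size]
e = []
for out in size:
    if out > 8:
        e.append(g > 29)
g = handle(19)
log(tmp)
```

Transformed code:
tmp = tmp - t % 4
t = t + tmp
size = tmp[size]
e = [g > 29 for out in size if out > 8]
g = handle(19)
log(tmp)

log(tmp)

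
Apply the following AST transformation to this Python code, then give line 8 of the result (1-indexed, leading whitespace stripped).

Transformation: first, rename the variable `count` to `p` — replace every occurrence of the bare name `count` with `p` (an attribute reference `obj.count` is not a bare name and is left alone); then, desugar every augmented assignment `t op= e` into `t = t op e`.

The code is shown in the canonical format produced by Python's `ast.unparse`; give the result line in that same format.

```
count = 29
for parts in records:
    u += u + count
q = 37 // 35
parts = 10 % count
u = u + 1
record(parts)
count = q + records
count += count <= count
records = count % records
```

p = q + records

Transformed code:
p = 29
for parts in records:
    u = u + (u + p)
q = 37 // 35
parts = 10 % p
u = u + 1
record(parts)
p = q + records
p = p + (p <= p)
records = p % records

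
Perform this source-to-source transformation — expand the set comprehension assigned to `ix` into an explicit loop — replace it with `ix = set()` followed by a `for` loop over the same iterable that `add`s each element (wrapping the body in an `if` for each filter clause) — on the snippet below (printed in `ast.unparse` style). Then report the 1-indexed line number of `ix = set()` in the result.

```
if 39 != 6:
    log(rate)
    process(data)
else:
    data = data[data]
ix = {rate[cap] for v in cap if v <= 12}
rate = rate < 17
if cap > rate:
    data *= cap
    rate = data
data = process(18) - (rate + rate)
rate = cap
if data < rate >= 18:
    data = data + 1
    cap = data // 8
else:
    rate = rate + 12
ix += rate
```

Transformed code:
if 39 != 6:
    log(rate)
    process(data)
else:
    data = data[data]
ix = set()
for v in cap:
    if v <= 12:
        ix.add(rate[cap])
rate = rate < 17
if cap > rate:
    data *= cap
    rate = data
data = process(18) - (rate + rate)
rate = cap
if data < rate >= 18:
    data = data + 1
    cap = data // 8
else:
    rate = rate + 12
ix += rate

6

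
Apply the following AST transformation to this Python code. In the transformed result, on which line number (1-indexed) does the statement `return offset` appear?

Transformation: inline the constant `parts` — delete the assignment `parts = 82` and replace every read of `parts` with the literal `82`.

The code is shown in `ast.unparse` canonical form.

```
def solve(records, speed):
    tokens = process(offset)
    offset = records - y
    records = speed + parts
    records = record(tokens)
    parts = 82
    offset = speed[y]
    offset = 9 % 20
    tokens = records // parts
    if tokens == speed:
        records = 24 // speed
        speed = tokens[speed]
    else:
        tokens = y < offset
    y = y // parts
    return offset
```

15

Transformed code:
def solve(records, speed):
    tokens = process(offset)
    offset = records - y
    records = speed + 82
    records = record(tokens)
    offset = speed[y]
    offset = 9 % 20
    tokens = records // 82
    if tokens == speed:
        records = 24 // speed
        speed = tokens[speed]
    else:
        tokens = y < offset
    y = y // 82
    return offset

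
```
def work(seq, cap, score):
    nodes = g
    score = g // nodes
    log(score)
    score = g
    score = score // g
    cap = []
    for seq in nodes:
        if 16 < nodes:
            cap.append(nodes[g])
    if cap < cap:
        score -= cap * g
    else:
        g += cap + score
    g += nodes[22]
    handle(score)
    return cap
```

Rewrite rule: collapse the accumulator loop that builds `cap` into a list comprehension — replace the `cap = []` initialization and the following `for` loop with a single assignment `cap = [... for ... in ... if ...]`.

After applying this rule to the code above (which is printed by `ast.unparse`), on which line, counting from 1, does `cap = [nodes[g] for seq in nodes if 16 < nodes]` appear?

Transformed code:
def work(seq, cap, score):
    nodes = g
    score = g // nodes
    log(score)
    score = g
    score = score // g
    cap = [nodes[g] for seq in nodes if 16 < nodes]
    if cap < cap:
        score -= cap * g
    else:
        g += cap + score
    g += nodes[22]
    handle(score)
    return cap

7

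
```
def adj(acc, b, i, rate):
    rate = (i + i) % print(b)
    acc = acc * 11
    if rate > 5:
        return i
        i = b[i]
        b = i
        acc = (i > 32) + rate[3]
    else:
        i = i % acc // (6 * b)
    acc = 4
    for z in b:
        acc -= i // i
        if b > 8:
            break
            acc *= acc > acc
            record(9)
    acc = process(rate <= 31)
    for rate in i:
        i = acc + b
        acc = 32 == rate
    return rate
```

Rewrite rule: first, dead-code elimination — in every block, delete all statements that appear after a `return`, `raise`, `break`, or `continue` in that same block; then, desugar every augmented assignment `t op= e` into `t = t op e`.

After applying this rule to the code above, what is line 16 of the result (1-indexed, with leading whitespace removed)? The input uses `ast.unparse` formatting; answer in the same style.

acc = 32 == rate

Transformed code:
def adj(acc, b, i, rate):
    rate = (i + i) % print(b)
    acc = acc * 11
    if rate > 5:
        return i
    else:
        i = i % acc // (6 * b)
    acc = 4
    for z in b:
        acc = acc - i // i
        if b > 8:
            break
    acc = process(rate <= 31)
    for rate in i:
        i = acc + b
        acc = 32 == rate
    return rate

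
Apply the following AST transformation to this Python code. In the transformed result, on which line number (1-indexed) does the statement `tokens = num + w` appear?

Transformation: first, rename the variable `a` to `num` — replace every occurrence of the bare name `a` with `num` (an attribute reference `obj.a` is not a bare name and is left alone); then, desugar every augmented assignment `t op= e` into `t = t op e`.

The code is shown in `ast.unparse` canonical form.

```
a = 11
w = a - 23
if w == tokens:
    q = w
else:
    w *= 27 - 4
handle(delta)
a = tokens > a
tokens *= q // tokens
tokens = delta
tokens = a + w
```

Transformed code:
num = 11
w = num - 23
if w == tokens:
    q = w
else:
    w = w * (27 - 4)
handle(delta)
num = tokens > num
tokens = tokens * (q // tokens)
tokens = delta
tokens = num + w

11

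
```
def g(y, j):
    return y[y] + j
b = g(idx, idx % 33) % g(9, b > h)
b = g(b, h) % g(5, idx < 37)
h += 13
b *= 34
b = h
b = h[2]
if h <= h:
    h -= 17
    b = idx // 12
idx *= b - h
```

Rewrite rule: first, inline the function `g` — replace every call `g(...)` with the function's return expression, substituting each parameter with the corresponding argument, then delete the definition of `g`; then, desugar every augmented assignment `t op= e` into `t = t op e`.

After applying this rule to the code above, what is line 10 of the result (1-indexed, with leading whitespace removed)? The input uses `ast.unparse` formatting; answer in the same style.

Transformed code:
b = (idx[idx] + idx % 33) % (9[9] + (b > h))
b = (b[b] + h) % (5[5] + (idx < 37))
h = h + 13
b = b * 34
b = h
b = h[2]
if h <= h:
    h = h - 17
    b = idx // 12
idx = idx * (b - h)

idx = idx * (b - h)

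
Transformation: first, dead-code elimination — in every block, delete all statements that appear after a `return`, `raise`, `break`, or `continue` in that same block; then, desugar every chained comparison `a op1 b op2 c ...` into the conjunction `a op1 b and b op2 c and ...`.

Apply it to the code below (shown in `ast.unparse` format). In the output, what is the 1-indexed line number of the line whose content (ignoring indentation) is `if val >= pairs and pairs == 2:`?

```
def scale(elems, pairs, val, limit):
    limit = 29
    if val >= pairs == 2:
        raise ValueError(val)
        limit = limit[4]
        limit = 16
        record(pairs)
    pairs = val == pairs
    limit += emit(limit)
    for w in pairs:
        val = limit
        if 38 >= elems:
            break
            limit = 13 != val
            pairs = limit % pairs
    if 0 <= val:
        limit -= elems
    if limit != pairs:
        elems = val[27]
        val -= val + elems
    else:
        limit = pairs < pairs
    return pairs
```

Transformed code:
def scale(elems, pairs, val, limit):
    limit = 29
    if val >= pairs and pairs == 2:
        raise ValueError(val)
    pairs = val == pairs
    limit += emit(limit)
    for w in pairs:
        val = limit
        if 38 >= elems:
            break
    if 0 <= val:
        limit -= elems
    if limit != pairs:
        elems = val[27]
        val -= val + elems
    else:
        limit = pairs < pairs
    return pairs

3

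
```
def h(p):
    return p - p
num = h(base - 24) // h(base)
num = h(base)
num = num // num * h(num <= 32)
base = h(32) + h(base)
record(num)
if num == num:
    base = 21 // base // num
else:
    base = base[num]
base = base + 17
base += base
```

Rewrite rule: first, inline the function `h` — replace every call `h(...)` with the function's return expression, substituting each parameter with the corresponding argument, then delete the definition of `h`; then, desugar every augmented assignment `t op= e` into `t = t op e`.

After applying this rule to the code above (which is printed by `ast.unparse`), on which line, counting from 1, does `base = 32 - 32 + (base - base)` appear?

4

Transformed code:
num = (base - 24 - (base - 24)) // (base - base)
num = base - base
num = num // num * ((num <= 32) - (num <= 32))
base = 32 - 32 + (base - base)
record(num)
if num == num:
    base = 21 // base // num
else:
    base = base[num]
base = base + 17
base = base + base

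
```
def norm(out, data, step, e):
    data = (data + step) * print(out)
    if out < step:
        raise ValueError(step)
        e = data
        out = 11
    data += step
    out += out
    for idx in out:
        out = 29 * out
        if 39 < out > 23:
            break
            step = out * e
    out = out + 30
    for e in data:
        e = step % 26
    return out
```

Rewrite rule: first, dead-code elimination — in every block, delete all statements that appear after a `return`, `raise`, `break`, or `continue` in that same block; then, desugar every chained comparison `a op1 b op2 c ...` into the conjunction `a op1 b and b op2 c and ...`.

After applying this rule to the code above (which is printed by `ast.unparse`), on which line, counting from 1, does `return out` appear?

14

Transformed code:
def norm(out, data, step, e):
    data = (data + step) * print(out)
    if out < step:
        raise ValueError(step)
    data += step
    out += out
    for idx in out:
        out = 29 * out
        if 39 < out and out > 23:
            break
    out = out + 30
    for e in data:
        e = step % 26
    return out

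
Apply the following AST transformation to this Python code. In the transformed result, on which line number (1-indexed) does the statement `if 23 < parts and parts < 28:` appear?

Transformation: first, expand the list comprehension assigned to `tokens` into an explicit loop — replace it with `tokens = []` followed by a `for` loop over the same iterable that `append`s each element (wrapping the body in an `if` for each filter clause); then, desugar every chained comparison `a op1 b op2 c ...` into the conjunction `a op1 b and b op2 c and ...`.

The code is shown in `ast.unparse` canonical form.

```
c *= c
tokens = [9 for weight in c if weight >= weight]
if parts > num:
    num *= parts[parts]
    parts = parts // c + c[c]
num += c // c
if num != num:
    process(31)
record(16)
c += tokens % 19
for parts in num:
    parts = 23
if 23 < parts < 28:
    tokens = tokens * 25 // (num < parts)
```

16

Transformed code:
c *= c
tokens = []
for weight in c:
    if weight >= weight:
        tokens.append(9)
if parts > num:
    num *= parts[parts]
    parts = parts // c + c[c]
num += c // c
if num != num:
    process(31)
record(16)
c += tokens % 19
for parts in num:
    parts = 23
if 23 < parts and parts < 28:
    tokens = tokens * 25 // (num < parts)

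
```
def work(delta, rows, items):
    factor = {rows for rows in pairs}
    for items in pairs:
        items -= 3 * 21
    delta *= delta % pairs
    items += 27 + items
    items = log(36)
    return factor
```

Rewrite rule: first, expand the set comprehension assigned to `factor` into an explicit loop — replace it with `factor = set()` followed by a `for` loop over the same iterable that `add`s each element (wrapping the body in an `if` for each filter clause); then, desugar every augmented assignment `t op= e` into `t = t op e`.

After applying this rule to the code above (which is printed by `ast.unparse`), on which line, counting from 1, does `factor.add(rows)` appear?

Transformed code:
def work(delta, rows, items):
    factor = set()
    for rows in pairs:
        factor.add(rows)
    for items in pairs:
        items = items - 3 * 21
    delta = delta * (delta % pairs)
    items = items + (27 + items)
    items = log(36)
    return factor

4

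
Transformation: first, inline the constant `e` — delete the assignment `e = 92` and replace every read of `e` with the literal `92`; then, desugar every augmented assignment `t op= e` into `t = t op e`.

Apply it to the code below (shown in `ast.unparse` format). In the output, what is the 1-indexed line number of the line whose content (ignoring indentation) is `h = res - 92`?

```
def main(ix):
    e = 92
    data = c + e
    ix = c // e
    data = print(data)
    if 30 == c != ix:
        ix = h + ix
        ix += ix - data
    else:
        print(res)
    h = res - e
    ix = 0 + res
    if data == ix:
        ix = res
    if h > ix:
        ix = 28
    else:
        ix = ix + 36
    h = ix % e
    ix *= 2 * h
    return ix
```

Transformed code:
def main(ix):
    data = c + 92
    ix = c // 92
    data = print(data)
    if 30 == c != ix:
        ix = h + ix
        ix = ix + (ix - data)
    else:
        print(res)
    h = res - 92
    ix = 0 + res
    if data == ix:
        ix = res
    if h > ix:
        ix = 28
    else:
        ix = ix + 36
    h = ix % 92
    ix = ix * (2 * h)
    return ix

10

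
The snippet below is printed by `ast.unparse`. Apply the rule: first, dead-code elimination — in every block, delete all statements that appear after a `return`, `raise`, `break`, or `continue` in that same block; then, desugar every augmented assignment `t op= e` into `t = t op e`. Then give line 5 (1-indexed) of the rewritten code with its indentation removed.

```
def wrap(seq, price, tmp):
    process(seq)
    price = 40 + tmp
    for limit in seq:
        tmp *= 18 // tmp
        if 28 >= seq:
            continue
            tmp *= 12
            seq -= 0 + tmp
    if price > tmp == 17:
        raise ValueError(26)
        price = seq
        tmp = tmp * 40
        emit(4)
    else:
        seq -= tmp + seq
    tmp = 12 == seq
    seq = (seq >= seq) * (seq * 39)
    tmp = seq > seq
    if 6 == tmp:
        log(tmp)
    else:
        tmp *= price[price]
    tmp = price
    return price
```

Transformed code:
def wrap(seq, price, tmp):
    process(seq)
    price = 40 + tmp
    for limit in seq:
        tmp = tmp * (18 // tmp)
        if 28 >= seq:
            continue
    if price > tmp == 17:
        raise ValueError(26)
    else:
        seq = seq - (tmp + seq)
    tmp = 12 == seq
    seq = (seq >= seq) * (seq * 39)
    tmp = seq > seq
    if 6 == tmp:
        log(tmp)
    else:
        tmp = tmp * price[price]
    tmp = price
    return price

tmp = tmp * (18 // tmp)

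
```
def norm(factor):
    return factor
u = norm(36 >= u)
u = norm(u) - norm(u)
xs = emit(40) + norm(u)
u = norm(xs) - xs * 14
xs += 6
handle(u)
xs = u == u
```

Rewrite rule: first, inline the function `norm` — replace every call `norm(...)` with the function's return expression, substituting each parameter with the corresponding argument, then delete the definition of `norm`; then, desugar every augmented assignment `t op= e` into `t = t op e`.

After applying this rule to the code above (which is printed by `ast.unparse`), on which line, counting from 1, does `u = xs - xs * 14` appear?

4

Transformed code:
u = 36 >= u
u = u - u
xs = emit(40) + u
u = xs - xs * 14
xs = xs + 6
handle(u)
xs = u == u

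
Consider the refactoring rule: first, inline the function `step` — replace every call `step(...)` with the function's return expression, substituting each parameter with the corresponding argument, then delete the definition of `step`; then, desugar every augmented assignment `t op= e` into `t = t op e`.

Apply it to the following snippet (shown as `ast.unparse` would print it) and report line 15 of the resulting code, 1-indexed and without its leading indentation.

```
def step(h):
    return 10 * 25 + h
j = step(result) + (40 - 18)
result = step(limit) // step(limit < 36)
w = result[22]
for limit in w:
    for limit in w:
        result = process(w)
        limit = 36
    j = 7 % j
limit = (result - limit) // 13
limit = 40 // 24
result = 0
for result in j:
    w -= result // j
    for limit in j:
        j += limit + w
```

Transformed code:
j = 10 * 25 + result + (40 - 18)
result = (10 * 25 + limit) // (10 * 25 + (limit < 36))
w = result[22]
for limit in w:
    for limit in w:
        result = process(w)
        limit = 36
    j = 7 % j
limit = (result - limit) // 13
limit = 40 // 24
result = 0
for result in j:
    w = w - result // j
    for limit in j:
        j = j + (limit + w)

j = j + (limit + w)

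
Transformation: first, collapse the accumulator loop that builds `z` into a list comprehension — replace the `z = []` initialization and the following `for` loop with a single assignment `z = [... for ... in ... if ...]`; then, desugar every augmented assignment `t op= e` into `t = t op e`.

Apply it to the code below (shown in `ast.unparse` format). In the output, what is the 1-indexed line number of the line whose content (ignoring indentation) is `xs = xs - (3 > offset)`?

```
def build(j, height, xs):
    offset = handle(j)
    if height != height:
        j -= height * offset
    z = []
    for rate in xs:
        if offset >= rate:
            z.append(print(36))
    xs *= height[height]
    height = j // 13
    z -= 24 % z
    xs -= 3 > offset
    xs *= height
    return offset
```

Transformed code:
def build(j, height, xs):
    offset = handle(j)
    if height != height:
        j = j - height * offset
    z = [print(36) for rate in xs if offset >= rate]
    xs = xs * height[height]
    height = j // 13
    z = z - 24 % z
    xs = xs - (3 > offset)
    xs = xs * height
    return offset

9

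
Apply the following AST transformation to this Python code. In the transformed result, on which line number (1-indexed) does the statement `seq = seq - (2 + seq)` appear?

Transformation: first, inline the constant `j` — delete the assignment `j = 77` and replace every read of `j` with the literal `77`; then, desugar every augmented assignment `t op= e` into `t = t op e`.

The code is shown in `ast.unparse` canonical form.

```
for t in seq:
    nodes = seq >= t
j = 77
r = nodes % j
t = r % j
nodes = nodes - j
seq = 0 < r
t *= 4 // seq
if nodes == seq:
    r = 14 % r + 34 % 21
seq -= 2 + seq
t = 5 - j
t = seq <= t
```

10

Transformed code:
for t in seq:
    nodes = seq >= t
r = nodes % 77
t = r % 77
nodes = nodes - 77
seq = 0 < r
t = t * (4 // seq)
if nodes == seq:
    r = 14 % r + 34 % 21
seq = seq - (2 + seq)
t = 5 - 77
t = seq <= t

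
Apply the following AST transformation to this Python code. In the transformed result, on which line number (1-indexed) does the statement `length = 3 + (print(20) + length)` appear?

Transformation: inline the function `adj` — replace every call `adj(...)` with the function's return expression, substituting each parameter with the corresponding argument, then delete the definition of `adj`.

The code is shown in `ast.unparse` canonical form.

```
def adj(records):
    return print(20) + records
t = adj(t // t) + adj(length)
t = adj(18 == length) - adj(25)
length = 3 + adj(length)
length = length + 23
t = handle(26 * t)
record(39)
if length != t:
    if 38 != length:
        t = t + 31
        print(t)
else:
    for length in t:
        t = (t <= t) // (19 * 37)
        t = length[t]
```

3

Transformed code:
t = print(20) + t // t + (print(20) + length)
t = print(20) + (18 == length) - (print(20) + 25)
length = 3 + (print(20) + length)
length = length + 23
t = handle(26 * t)
record(39)
if length != t:
    if 38 != length:
        t = t + 31
        print(t)
else:
    for length in t:
        t = (t <= t) // (19 * 37)
        t = length[t]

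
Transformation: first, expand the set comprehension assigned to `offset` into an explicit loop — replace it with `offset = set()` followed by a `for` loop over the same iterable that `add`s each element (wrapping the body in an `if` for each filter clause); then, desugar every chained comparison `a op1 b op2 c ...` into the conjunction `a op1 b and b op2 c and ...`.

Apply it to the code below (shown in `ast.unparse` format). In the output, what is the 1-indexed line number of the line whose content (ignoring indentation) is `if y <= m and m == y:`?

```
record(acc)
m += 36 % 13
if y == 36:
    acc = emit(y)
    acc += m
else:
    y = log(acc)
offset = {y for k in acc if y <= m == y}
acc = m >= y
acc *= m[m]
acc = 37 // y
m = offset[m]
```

Transformed code:
record(acc)
m += 36 % 13
if y == 36:
    acc = emit(y)
    acc += m
else:
    y = log(acc)
offset = set()
for k in acc:
    if y <= m and m == y:
        offset.add(y)
acc = m >= y
acc *= m[m]
acc = 37 // y
m = offset[m]

10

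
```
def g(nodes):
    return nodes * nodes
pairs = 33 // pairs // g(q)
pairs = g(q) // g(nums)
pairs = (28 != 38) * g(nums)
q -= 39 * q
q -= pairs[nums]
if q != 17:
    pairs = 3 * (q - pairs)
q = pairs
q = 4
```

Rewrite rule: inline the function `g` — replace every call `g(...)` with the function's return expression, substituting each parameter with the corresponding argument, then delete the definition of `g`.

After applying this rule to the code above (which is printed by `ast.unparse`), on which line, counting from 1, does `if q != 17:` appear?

Transformed code:
pairs = 33 // pairs // (q * q)
pairs = q * q // (nums * nums)
pairs = (28 != 38) * (nums * nums)
q -= 39 * q
q -= pairs[nums]
if q != 17:
    pairs = 3 * (q - pairs)
q = pairs
q = 4

6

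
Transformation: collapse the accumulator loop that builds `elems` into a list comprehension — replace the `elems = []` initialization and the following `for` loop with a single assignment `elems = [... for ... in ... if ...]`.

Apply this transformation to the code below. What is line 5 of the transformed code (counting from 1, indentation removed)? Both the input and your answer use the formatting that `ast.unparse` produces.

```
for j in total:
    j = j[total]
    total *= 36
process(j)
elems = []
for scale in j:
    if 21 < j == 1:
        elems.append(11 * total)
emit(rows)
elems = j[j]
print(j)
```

Transformed code:
for j in total:
    j = j[total]
    total *= 36
process(j)
elems = [11 * total for scale in j if 21 < j == 1]
emit(rows)
elems = j[j]
print(j)

elems = [11 * total for scale in j if 21 < j == 1]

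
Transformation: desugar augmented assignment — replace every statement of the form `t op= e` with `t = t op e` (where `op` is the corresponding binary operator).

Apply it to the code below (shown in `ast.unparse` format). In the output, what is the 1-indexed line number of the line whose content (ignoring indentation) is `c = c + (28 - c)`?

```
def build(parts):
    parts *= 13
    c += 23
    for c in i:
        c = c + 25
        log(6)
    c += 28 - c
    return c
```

7

Transformed code:
def build(parts):
    parts = parts * 13
    c = c + 23
    for c in i:
        c = c + 25
        log(6)
    c = c + (28 - c)
    return c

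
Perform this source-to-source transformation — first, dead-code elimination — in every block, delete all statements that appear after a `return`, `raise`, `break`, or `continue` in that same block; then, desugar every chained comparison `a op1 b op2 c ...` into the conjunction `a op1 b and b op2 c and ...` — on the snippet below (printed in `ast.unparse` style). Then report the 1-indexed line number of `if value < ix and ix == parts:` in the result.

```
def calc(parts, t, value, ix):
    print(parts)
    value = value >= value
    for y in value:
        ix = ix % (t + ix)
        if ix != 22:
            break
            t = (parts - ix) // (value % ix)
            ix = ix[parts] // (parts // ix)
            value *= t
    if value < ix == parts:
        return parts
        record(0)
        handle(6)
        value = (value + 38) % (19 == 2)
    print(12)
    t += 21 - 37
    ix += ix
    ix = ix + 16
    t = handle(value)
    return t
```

Transformed code:
def calc(parts, t, value, ix):
    print(parts)
    value = value >= value
    for y in value:
        ix = ix % (t + ix)
        if ix != 22:
            break
    if value < ix and ix == parts:
        return parts
    print(12)
    t += 21 - 37
    ix += ix
    ix = ix + 16
    t = handle(value)
    return t

8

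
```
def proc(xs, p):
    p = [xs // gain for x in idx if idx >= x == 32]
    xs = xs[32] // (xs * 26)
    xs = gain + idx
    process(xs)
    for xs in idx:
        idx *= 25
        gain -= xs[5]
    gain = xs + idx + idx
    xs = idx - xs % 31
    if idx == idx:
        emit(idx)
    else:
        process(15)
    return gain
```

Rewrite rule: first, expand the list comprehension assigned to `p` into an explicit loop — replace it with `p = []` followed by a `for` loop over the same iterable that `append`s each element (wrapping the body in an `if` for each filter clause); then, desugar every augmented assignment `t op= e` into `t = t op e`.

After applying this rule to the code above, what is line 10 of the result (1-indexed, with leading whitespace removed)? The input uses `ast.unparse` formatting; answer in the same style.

Transformed code:
def proc(xs, p):
    p = []
    for x in idx:
        if idx >= x == 32:
            p.append(xs // gain)
    xs = xs[32] // (xs * 26)
    xs = gain + idx
    process(xs)
    for xs in idx:
        idx = idx * 25
        gain = gain - xs[5]
    gain = xs + idx + idx
    xs = idx - xs % 31
    if idx == idx:
        emit(idx)
    else:
        process(15)
    return gain

idx = idx * 25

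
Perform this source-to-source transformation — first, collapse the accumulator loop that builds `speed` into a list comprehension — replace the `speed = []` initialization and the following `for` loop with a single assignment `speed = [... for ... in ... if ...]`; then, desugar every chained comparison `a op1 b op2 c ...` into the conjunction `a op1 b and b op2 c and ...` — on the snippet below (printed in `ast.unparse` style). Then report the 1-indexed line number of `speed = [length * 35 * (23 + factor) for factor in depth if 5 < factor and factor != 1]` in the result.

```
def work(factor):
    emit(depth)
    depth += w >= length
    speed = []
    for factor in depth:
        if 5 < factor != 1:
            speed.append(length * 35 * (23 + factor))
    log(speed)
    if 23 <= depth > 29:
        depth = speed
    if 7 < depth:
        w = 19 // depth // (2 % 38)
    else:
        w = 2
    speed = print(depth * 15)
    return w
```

4

Transformed code:
def work(factor):
    emit(depth)
    depth += w >= length
    speed = [length * 35 * (23 + factor) for factor in depth if 5 < factor and factor != 1]
    log(speed)
    if 23 <= depth and depth > 29:
        depth = speed
    if 7 < depth:
        w = 19 // depth // (2 % 38)
    else:
        w = 2
    speed = print(depth * 15)
    return w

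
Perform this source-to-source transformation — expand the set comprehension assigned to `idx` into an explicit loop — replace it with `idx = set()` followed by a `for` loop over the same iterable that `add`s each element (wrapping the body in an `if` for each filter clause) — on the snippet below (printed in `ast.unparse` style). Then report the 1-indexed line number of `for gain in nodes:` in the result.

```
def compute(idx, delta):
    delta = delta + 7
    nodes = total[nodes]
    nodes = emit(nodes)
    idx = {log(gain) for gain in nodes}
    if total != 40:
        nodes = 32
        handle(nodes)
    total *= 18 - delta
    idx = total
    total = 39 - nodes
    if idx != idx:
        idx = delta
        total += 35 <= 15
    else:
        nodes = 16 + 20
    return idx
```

Transformed code:
def compute(idx, delta):
    delta = delta + 7
    nodes = total[nodes]
    nodes = emit(nodes)
    idx = set()
    for gain in nodes:
        idx.add(log(gain))
    if total != 40:
        nodes = 32
        handle(nodes)
    total *= 18 - delta
    idx = total
    total = 39 - nodes
    if idx != idx:
        idx = delta
        total += 35 <= 15
    else:
        nodes = 16 + 20
    return idx

6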